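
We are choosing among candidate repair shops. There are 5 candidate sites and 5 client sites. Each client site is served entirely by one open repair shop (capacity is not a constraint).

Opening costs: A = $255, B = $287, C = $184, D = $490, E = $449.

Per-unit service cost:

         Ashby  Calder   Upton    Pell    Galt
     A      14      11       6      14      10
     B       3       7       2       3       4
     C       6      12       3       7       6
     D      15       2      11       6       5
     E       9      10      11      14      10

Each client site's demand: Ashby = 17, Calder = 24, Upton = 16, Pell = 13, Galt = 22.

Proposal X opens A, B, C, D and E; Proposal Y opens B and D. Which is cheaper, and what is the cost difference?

Proposal X: {A, B, C, D, E}: Ashby→B 3·17=51, Calder→D 2·24=48, Upton→B 2·16=32, Pell→B 3·13=39, Galt→B 4·22=88. Service 258; fixed 1665; total 1923.
Proposal Y: {B, D}: Ashby→B 3·17=51, Calder→D 2·24=48, Upton→B 2·16=32, Pell→B 3·13=39, Galt→B 4·22=88. Service 258; fixed 777; total 1035.
Difference: |1923 − 1035| = 888.

Proposal Y is cheaper by 888.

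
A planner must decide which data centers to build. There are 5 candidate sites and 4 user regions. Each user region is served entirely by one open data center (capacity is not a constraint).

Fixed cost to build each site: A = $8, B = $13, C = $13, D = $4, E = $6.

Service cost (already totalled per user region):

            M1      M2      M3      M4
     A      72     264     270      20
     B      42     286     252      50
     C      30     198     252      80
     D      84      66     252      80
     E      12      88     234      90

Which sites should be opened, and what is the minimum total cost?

For any fixed open set, each user region goes to its cheapest open site; total = fixed + service.
{A, D, E}: M1→E 12, M2→D 66, M3→E 234, M4→A 20. Service 332; fixed 18; total 350.
{A, B, D, E}: service 332 + fixed 31 = 363
{A, C, D, E}: service 332 + fixed 31 = 363
{A, B, C, D, E}: service 332 + fixed 44 = 376
No other subset beats 350.

Open A, D and E; minimum total cost 350.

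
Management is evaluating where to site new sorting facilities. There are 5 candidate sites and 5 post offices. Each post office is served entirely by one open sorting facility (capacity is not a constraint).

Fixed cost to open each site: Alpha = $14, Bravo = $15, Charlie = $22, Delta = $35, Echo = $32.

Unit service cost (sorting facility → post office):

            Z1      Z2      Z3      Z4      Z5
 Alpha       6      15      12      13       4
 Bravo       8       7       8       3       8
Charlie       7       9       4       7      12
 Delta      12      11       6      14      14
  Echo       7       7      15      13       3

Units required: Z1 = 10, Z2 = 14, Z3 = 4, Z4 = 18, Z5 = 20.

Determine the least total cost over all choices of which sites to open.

Minimum total cost: 353

For any fixed open set, each post office goes to its cheapest open site; total = fixed + service.
{Alpha, Bravo}: Z1→Alpha 6·10=60, Z2→Bravo 7·14=98, Z3→Bravo 8·4=32, Z4→Bravo 3·18=54, Z5→Alpha 4·20=80. Service 324; fixed 29; total 353.
{Alpha, Bravo, Charlie}: service 308 + fixed 51 = 359
{Bravo, Echo}: service 314 + fixed 47 = 361
{Alpha, Bravo, Charlie, Delta, Echo}: Z1→Alpha 6·10=60, Z2→Bravo 7·14=98, Z3→Charlie 4·4=16, Z4→Bravo 3·18=54, Z5→Echo 3·20=60. Service 288; fixed 118; total 406.
No other subset beats 353.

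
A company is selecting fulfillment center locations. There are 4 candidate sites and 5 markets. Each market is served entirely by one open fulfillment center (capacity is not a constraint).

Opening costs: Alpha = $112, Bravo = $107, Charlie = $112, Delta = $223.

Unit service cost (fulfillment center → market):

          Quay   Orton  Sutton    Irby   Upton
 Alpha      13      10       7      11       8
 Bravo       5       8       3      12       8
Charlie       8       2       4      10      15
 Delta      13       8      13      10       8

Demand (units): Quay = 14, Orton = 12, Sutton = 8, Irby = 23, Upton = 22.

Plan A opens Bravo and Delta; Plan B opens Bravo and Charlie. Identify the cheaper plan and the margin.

Plan B is cheaper by 183.

Plan A: {Bravo, Delta}: Quay→Bravo 5·14=70, Orton→Bravo 8·12=96, Sutton→Bravo 3·8=24, Irby→Delta 10·23=230, Upton→Bravo 8·22=176. Service 596; fixed 330; total 926.
Plan B: {Bravo, Charlie}: Quay→Bravo 5·14=70, Orton→Charlie 2·12=24, Sutton→Bravo 3·8=24, Irby→Charlie 10·23=230, Upton→Bravo 8·22=176. Service 524; fixed 219; total 743.
Difference: |926 − 743| = 183.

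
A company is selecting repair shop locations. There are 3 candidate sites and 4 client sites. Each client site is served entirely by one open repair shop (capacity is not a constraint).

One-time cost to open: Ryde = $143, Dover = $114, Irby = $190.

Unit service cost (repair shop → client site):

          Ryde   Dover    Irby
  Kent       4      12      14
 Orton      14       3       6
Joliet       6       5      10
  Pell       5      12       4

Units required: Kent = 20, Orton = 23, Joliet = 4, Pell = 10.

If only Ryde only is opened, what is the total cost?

Total cost: 619

Each client site is assigned to its cheapest site among the open ones.
{Ryde}: Kent→Ryde 4·20=80, Orton→Ryde 14·23=322, Joliet→Ryde 6·4=24, Pell→Ryde 5·10=50. Service 476; fixed 143; total 619.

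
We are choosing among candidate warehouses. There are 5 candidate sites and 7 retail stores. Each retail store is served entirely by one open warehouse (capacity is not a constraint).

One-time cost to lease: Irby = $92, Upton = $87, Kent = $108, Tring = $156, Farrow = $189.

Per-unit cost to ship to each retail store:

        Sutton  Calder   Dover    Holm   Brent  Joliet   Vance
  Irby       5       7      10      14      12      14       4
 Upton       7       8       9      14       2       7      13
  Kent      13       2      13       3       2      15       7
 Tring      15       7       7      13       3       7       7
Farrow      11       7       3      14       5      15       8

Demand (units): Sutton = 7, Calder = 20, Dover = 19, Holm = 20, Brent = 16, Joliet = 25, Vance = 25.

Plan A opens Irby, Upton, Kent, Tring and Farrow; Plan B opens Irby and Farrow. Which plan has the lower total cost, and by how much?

Plan A is cheaper by 192.

Plan A: {Irby, Upton, Kent, Tring, Farrow}: Sutton→Irby 5·7=35, Calder→Kent 2·20=40, Dover→Farrow 3·19=57, Holm→Kent 3·20=60, Brent→Upton 2·16=32, Joliet→Upton 7·25=175, Vance→Irby 4·25=100. Service 499; fixed 632; total 1131.
Plan B: {Irby, Farrow}: Sutton→Irby 5·7=35, Calder→Irby 7·20=140, Dover→Farrow 3·19=57, Holm→Irby 14·20=280, Brent→Farrow 5·16=80, Joliet→Irby 14·25=350, Vance→Irby 4·25=100. Service 1042; fixed 281; total 1323.
Difference: |1131 − 1323| = 192.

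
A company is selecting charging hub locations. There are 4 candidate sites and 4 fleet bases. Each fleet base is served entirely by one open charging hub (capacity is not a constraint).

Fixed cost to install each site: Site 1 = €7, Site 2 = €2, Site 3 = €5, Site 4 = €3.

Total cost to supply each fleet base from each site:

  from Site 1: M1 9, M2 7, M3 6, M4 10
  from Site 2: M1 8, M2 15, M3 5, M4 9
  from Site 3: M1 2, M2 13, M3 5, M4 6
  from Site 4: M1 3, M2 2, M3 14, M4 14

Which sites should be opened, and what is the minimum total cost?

For any fixed open set, each fleet base goes to its cheapest open site; total = fixed + service.
{Site 3, Site 4}: M1→Site 3 2, M2→Site 4 2, M3→Site 3 5, M4→Site 3 6. Service 15; fixed 8; total 23.
{Site 2, Site 4}: M1→Site 4 3, M2→Site 4 2, M3→Site 2 5, M4→Site 2 9. Service 19; fixed 5; total 24.
{Site 2, Site 3, Site 4}: service 15 + fixed 10 = 25
{Site 1, Site 2, Site 3, Site 4}: M1→Site 3 2, M2→Site 4 2, M3→Site 2 5, M4→Site 3 6. Service 15; fixed 17; total 32.
No other subset beats 23.

Open Site 3 and Site 4; minimum total cost 23.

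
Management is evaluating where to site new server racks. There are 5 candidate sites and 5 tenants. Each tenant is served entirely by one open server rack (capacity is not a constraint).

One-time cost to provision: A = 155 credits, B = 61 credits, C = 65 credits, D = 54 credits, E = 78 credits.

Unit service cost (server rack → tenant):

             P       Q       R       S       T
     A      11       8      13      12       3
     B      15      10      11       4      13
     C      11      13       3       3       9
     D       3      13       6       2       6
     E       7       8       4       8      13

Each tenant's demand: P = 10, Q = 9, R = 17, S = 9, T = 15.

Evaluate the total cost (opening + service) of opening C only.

Each tenant is assigned to its cheapest site among the open ones.
{C}: P→C 11·10=110, Q→C 13·9=117, R→C 3·17=51, S→C 3·9=27, T→C 9·15=135. Service 440; fixed 65; total 505.

Total cost: 505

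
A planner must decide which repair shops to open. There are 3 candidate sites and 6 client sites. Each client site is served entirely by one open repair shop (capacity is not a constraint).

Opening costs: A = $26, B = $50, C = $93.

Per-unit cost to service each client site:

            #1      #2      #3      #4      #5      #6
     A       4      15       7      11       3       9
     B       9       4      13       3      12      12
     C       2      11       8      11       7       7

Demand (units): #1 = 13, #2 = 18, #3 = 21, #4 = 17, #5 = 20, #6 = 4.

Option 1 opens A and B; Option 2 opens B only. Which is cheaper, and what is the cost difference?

Option 1: {A, B}: #1→A 4·13=52, #2→B 4·18=72, #3→A 7·21=147, #4→B 3·17=51, #5→A 3·20=60, #6→A 9·4=36. Service 418; fixed 76; total 494.
Option 2: {B}: #1→B 9·13=117, #2→B 4·18=72, #3→B 13·21=273, #4→B 3·17=51, #5→B 12·20=240, #6→B 12·4=48. Service 801; fixed 50; total 851.
Difference: |494 − 851| = 357.

Option 1 is cheaper by 357.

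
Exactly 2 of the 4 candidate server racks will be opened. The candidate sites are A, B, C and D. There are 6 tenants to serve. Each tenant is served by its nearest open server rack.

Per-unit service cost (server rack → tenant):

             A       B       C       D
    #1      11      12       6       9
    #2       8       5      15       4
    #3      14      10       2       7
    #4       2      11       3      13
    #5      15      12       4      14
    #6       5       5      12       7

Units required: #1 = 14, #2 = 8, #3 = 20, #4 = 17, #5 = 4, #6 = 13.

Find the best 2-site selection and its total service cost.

With exactly 2 open, each tenant uses its cheapest among the chosen.
{B, C}: #1→C 6·14=84, #2→B 5·8=40, #3→C 2·20=40, #4→C 3·17=51, #5→C 4·4=16, #6→B 5·13=65. Service cost 296.
{A, C}: service cost 303
{C, D}: service cost 314
Among all 6 size-2 choices, {B, C} is lowest.

Choose B and C; total service cost 296.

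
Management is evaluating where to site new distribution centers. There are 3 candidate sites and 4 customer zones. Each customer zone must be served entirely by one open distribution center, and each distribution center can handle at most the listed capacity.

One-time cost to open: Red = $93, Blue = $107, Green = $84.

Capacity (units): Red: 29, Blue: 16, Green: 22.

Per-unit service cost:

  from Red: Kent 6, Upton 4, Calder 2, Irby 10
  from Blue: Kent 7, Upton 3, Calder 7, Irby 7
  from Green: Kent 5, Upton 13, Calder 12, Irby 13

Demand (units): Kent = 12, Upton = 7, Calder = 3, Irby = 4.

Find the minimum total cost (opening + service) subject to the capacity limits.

Minimum total cost: 239

Open {Red}: Kent→Red 6·12=72, Upton→Red 4·7=28, Calder→Red 2·3=6, Irby→Red 10·4=40.
Loads: Red carries 26/29. Service 146; fixed 93; total 239.
Next best feasible plan costs 311.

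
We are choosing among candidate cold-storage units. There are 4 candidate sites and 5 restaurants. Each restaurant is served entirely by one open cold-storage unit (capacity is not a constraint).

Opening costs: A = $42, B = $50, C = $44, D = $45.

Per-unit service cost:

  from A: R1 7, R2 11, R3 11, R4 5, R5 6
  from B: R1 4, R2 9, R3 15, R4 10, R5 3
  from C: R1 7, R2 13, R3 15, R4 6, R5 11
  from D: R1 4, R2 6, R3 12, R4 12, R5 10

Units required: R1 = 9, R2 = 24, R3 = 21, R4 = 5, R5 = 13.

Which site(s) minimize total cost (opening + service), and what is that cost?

Open A and D; minimum total cost 601.

For any fixed open set, each restaurant goes to its cheapest open site; total = fixed + service.
{A, D}: R1→D 4·9=36, R2→D 6·24=144, R3→A 11·21=231, R4→A 5·5=25, R5→A 6·13=78. Service 514; fixed 87; total 601.
{A, B, D}: R1→B 4·9=36, R2→D 6·24=144, R3→A 11·21=231, R4→A 5·5=25, R5→B 3·13=39. Service 475; fixed 137; total 612.
{B, D}: R1→B 4·9=36, R2→D 6·24=144, R3→D 12·21=252, R4→B 10·5=50, R5→B 3·13=39. Service 521; fixed 95; total 616.
{A, B, C, D}: service 475 + fixed 181 = 656
No other subset beats 601.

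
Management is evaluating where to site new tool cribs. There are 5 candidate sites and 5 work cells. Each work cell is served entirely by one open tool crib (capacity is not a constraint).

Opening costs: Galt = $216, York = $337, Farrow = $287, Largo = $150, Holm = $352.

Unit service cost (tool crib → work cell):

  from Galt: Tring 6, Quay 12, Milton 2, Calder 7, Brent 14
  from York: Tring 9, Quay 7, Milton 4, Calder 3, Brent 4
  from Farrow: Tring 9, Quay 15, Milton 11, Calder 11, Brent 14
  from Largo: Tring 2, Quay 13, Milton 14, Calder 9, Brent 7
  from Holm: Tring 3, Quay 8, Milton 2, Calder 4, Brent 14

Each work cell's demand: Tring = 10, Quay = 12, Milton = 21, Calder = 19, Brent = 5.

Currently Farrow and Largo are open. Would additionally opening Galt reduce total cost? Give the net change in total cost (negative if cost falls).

Yes — net change −23 (cost falls by 23).

Current service cost with {Farrow, Largo}: 613.
Adding Galt: each work cell re-picks its cheapest; new service cost 374, saving 239.
Extra fixed cost: 216. Net change = 216 − 239 = -23.
(Totals: 1050 → 1027.)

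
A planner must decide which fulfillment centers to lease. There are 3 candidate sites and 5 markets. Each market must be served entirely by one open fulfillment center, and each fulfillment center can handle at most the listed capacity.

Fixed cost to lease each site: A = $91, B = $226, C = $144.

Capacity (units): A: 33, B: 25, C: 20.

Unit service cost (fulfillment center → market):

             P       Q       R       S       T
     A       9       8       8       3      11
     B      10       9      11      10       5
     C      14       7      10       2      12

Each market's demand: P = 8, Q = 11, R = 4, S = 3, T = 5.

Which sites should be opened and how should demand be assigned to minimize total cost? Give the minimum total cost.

Open {A}: P→A 9·8=72, Q→A 8·11=88, R→A 8·4=32, S→A 3·3=9, T→A 11·5=55.
Loads: A carries 31/33. Service 256; fixed 91; total 347.
Next best feasible plan costs 477.

Minimum total cost: 347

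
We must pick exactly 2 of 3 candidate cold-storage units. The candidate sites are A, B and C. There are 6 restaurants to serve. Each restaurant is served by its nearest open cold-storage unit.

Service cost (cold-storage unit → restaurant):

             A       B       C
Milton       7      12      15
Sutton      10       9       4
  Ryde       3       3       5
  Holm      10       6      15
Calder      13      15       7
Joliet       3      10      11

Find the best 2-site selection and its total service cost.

With exactly 2 open, each restaurant uses its cheapest among the chosen.
{A, C}: Milton→A 7, Sutton→C 4, Ryde→A 3, Holm→A 10, Calder→C 7, Joliet→A 3. Service cost 34.
{A, B}: service cost 41
{B, C}: service cost 42
Among all 3 size-2 choices, {A, C} is lowest.

Choose A and C; total service cost 34.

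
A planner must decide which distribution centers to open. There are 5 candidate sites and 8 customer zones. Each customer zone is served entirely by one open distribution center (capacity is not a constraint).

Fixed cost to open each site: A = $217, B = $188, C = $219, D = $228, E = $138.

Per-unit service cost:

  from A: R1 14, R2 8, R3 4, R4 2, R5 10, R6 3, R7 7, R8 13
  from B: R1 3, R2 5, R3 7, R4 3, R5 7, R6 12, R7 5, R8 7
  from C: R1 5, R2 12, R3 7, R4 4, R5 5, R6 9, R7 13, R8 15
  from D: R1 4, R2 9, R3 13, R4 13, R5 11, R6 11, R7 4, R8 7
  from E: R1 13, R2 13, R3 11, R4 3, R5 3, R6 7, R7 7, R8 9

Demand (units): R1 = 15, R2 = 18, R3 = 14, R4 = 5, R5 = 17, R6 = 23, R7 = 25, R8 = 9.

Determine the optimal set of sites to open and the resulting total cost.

Open B and E; minimum total cost 974.

For any fixed open set, each customer zone goes to its cheapest open site; total = fixed + service.
{B, E}: R1→B 3·15=45, R2→B 5·18=90, R3→B 7·14=98, R4→B 3·5=15, R5→E 3·17=51, R6→E 7·23=161, R7→B 5·25=125, R8→B 7·9=63. Service 648; fixed 326; total 974.
{A, B}: service 577 + fixed 405 = 982
{B}: R1→B 3·15=45, R2→B 5·18=90, R3→B 7·14=98, R4→B 3·5=15, R5→B 7·17=119, R6→B 12·23=276, R7→B 5·25=125, R8→B 7·9=63. Service 831; fixed 188; total 1019.
{A, B, C, D, E}: service 484 + fixed 990 = 1474
No other subset beats 974.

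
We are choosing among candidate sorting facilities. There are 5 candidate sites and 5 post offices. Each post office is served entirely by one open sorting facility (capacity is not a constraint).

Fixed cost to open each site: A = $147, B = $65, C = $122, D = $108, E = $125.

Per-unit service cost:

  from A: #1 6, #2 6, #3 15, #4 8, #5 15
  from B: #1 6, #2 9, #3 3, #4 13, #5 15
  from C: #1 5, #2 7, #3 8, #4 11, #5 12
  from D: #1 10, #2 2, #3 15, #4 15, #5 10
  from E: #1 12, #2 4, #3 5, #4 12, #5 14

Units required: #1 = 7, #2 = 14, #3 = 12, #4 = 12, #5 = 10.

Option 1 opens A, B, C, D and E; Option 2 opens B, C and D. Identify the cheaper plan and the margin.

Option 1: {A, B, C, D, E}: #1→C 5·7=35, #2→D 2·14=28, #3→B 3·12=36, #4→A 8·12=96, #5→D 10·10=100. Service 295; fixed 567; total 862.
Option 2: {B, C, D}: #1→C 5·7=35, #2→D 2·14=28, #3→B 3·12=36, #4→C 11·12=132, #5→D 10·10=100. Service 331; fixed 295; total 626.
Difference: |862 − 626| = 236.

Option 2 is cheaper by 236.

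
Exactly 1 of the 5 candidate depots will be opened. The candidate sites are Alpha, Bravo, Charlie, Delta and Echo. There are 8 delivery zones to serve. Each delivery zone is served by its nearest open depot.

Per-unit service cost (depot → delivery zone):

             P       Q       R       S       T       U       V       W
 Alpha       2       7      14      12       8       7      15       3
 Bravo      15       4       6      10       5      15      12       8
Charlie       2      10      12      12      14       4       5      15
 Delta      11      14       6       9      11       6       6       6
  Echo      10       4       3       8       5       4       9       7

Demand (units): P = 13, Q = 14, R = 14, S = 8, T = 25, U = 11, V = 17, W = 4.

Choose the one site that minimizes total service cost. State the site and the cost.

With exactly 1 open, each delivery zone uses its cheapest among the chosen.
{Echo}: P→Echo 10·13=130, Q→Echo 4·14=56, R→Echo 3·14=42, S→Echo 8·8=64, T→Echo 5·25=125, U→Echo 4·11=44, V→Echo 9·17=153, W→Echo 7·4=28. Service cost 642.
{Bravo}: service cost 941
{Alpha}: service cost 960
Among all 5 size-1 choices, {Echo} is lowest.

Choose Echo only; total service cost 642.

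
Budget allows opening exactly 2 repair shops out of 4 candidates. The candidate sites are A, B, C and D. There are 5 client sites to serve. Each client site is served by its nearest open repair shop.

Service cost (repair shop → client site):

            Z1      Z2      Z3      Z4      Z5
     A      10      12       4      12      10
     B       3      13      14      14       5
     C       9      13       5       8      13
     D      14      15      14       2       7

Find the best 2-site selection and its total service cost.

With exactly 2 open, each client site uses its cheapest among the chosen.
{B, C}: Z1→B 3, Z2→B 13, Z3→C 5, Z4→C 8, Z5→B 5. Service cost 34.
{A, D}: service cost 35
{A, B}: service cost 36
Among all 6 size-2 choices, {B, C} is lowest.

Choose B and C; total service cost 34.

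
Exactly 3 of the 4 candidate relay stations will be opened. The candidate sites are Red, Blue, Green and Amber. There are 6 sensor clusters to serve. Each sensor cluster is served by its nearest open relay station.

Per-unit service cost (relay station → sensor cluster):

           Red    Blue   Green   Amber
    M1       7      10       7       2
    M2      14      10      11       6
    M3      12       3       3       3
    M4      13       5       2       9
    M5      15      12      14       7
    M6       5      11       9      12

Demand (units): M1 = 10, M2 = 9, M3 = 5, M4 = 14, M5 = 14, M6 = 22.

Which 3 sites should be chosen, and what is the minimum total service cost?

With exactly 3 open, each sensor cluster uses its cheapest among the chosen.
{Red, Green, Amber}: M1→Amber 2·10=20, M2→Amber 6·9=54, M3→Green 3·5=15, M4→Green 2·14=28, M5→Amber 7·14=98, M6→Red 5·22=110. Service cost 325.
{Red, Blue, Amber}: service cost 367
{Blue, Green, Amber}: service cost 413
Among all 4 size-3 choices, {Red, Green, Amber} is lowest.

Choose Red, Green and Amber; total service cost 325.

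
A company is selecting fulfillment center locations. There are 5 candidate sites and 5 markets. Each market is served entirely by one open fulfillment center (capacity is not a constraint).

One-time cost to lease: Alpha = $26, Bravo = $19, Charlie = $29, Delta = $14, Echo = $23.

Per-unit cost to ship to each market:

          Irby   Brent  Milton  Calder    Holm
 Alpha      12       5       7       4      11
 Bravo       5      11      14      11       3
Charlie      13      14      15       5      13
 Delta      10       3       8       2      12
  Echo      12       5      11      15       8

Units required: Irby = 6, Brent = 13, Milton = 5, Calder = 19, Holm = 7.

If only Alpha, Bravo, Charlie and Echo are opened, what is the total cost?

Total cost: 324

Each market is assigned to its cheapest site among the open ones.
{Alpha, Bravo, Charlie, Echo}: Irby→Bravo 5·6=30, Brent→Alpha 5·13=65, Milton→Alpha 7·5=35, Calder→Alpha 4·19=76, Holm→Bravo 3·7=21. Service 227; fixed 97; total 324.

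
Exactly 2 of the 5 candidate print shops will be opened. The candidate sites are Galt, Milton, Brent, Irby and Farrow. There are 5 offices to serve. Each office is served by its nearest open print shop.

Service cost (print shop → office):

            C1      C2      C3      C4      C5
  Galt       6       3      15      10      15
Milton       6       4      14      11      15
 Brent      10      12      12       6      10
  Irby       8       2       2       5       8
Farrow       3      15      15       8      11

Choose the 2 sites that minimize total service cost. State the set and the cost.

With exactly 2 open, each office uses its cheapest among the chosen.
{Irby, Farrow}: C1→Farrow 3, C2→Irby 2, C3→Irby 2, C4→Irby 5, C5→Irby 8. Service cost 20.
{Galt, Irby}: service cost 23
{Milton, Irby}: service cost 23
Among all 10 size-2 choices, {Irby, Farrow} is lowest.

Choose Irby and Farrow; total service cost 20.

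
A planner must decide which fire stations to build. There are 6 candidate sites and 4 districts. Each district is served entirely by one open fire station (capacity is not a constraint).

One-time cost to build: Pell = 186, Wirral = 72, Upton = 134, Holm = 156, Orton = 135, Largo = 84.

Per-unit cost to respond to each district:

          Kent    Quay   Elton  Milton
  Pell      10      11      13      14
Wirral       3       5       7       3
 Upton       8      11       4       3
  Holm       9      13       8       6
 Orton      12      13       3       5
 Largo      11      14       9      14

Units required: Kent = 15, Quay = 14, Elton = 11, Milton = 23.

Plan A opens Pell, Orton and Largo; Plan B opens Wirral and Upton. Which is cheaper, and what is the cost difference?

Plan A: {Pell, Orton, Largo}: Kent→Pell 10·15=150, Quay→Pell 11·14=154, Elton→Orton 3·11=33, Milton→Orton 5·23=115. Service 452; fixed 405; total 857.
Plan B: {Wirral, Upton}: Kent→Wirral 3·15=45, Quay→Wirral 5·14=70, Elton→Upton 4·11=44, Milton→Wirral 3·23=69. Service 228; fixed 206; total 434.
Difference: |857 − 434| = 423.

Plan B is cheaper by 423.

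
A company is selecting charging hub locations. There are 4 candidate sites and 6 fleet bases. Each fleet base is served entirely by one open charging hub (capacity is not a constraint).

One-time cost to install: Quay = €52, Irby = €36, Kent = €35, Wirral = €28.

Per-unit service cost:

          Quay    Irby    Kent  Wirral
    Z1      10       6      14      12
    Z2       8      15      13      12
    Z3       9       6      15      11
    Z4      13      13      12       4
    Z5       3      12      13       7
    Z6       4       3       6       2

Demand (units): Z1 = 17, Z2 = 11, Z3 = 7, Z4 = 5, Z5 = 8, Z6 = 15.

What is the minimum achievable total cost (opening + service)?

Minimum total cost: 422

For any fixed open set, each fleet base goes to its cheapest open site; total = fixed + service.
{Quay, Irby, Wirral}: Z1→Irby 6·17=102, Z2→Quay 8·11=88, Z3→Irby 6·7=42, Z4→Wirral 4·5=20, Z5→Quay 3·8=24, Z6→Wirral 2·15=30. Service 306; fixed 116; total 422.
{Irby, Wirral}: service 382 + fixed 64 = 446
{Quay, Irby}: service 366 + fixed 88 = 454
{Quay, Irby, Kent, Wirral}: service 306 + fixed 151 = 457
No other subset beats 422.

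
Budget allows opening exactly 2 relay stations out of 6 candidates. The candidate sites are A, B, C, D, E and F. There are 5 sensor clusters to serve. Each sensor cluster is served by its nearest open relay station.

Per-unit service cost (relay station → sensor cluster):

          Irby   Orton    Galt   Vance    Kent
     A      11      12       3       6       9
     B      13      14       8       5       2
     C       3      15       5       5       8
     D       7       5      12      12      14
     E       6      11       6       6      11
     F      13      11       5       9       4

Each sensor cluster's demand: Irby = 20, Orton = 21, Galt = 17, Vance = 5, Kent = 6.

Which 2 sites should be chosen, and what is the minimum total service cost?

With exactly 2 open, each sensor cluster uses its cheapest among the chosen.
{C, D}: Irby→C 3·20=60, Orton→D 5·21=105, Galt→C 5·17=85, Vance→C 5·5=25, Kent→C 8·6=48. Service cost 323.
{A, D}: service cost 380
{D, F}: service cost 399
Among all 15 size-2 choices, {C, D} is lowest.

Choose C and D; total service cost 323.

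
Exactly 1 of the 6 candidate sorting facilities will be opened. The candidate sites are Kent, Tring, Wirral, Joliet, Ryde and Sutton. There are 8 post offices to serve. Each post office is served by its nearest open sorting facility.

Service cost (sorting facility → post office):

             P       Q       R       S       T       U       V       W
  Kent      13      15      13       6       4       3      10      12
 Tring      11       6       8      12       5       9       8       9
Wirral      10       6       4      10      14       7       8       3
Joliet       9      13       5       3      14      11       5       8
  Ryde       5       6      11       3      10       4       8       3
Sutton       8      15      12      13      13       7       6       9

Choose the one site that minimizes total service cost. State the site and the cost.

With exactly 1 open, each post office uses its cheapest among the chosen.
{Ryde}: P→Ryde 5, Q→Ryde 6, R→Ryde 11, S→Ryde 3, T→Ryde 10, U→Ryde 4, V→Ryde 8, W→Ryde 3. Service cost 50.
{Wirral}: service cost 62
{Tring}: service cost 68
Among all 6 size-1 choices, {Ryde} is lowest.

Choose Ryde only; total service cost 50.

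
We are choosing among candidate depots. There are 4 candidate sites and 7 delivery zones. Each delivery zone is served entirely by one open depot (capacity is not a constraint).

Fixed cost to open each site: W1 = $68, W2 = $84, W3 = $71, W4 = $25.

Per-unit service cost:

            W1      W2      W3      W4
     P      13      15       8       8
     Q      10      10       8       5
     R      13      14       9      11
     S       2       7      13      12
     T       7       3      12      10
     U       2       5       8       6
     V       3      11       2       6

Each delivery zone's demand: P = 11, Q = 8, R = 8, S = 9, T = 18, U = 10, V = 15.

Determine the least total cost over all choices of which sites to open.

For any fixed open set, each delivery zone goes to its cheapest open site; total = fixed + service.
{W1, W4}: P→W4 8·11=88, Q→W4 5·8=40, R→W4 11·8=88, S→W1 2·9=18, T→W1 7·18=126, U→W1 2·10=20, V→W1 3·15=45. Service 425; fixed 93; total 518.
{W1, W2, W4}: service 353 + fixed 177 = 530
{W1, W3}: P→W3 8·11=88, Q→W3 8·8=64, R→W3 9·8=72, S→W1 2·9=18, T→W1 7·18=126, U→W1 2·10=20, V→W3 2·15=30. Service 418; fixed 139; total 557.
{W1, W2, W3, W4}: P→W3 8·11=88, Q→W4 5·8=40, R→W3 9·8=72, S→W1 2·9=18, T→W2 3·18=54, U→W1 2·10=20, V→W3 2·15=30. Service 322; fixed 248; total 570.
No other subset beats 518.

Minimum total cost: 518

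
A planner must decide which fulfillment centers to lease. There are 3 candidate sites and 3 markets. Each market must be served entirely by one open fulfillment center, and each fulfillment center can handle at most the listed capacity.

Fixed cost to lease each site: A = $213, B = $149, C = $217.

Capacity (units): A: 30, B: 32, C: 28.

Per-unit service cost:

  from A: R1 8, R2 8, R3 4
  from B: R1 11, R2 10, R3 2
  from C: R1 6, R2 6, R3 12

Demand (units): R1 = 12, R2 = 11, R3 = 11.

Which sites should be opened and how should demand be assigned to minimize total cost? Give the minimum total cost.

Minimum total cost: 526

Open {B, C}: R1→C 6·12=72, R2→C 6·11=66, R3→B 2·11=22.
Loads: B carries 11/32, C carries 23/28. Service 160; fixed 366; total 526.
Next best feasible plan costs 568.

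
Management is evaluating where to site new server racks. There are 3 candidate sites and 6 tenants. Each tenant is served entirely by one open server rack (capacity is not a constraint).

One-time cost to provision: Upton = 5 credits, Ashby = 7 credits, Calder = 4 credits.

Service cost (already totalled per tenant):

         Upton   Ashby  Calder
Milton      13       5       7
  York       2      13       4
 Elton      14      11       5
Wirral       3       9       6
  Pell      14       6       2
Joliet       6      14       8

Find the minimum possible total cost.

For any fixed open set, each tenant goes to its cheapest open site; total = fixed + service.
{Upton, Calder}: Milton→Calder 7, York→Upton 2, Elton→Calder 5, Wirral→Upton 3, Pell→Calder 2, Joliet→Upton 6. Service 25; fixed 9; total 34.
{Calder}: Milton→Calder 7, York→Calder 4, Elton→Calder 5, Wirral→Calder 6, Pell→Calder 2, Joliet→Calder 8. Service 32; fixed 4; total 36.
{Upton, Ashby, Calder}: Milton→Ashby 5, York→Upton 2, Elton→Calder 5, Wirral→Upton 3, Pell→Calder 2, Joliet→Upton 6. Service 23; fixed 16; total 39.
No other subset beats 34.

Minimum total cost: 34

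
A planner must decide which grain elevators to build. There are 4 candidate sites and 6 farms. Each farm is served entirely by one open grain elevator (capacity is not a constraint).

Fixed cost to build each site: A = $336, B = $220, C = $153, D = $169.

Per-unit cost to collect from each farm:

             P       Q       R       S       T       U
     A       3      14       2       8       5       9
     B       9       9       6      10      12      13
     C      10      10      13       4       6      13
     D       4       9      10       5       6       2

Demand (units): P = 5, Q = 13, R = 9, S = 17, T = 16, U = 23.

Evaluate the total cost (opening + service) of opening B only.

Each farm is assigned to its cheapest site among the open ones.
{B}: P→B 9·5=45, Q→B 9·13=117, R→B 6·9=54, S→B 10·17=170, T→B 12·16=192, U→B 13·23=299. Service 877; fixed 220; total 1097.

Total cost: 1097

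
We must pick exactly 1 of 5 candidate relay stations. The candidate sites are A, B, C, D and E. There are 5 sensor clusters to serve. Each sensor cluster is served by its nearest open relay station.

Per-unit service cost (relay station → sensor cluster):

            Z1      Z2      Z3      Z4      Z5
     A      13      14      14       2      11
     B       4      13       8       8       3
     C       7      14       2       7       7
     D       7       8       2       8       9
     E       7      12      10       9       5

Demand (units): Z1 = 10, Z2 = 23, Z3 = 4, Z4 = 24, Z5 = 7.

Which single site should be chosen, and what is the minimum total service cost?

Choose D only; total service cost 517.

With exactly 1 open, each sensor cluster uses its cheapest among the chosen.
{D}: Z1→D 7·10=70, Z2→D 8·23=184, Z3→D 2·4=8, Z4→D 8·24=192, Z5→D 9·7=63. Service cost 517.
{B}: service cost 584
{C}: service cost 617
Among all 5 size-1 choices, {D} is lowest.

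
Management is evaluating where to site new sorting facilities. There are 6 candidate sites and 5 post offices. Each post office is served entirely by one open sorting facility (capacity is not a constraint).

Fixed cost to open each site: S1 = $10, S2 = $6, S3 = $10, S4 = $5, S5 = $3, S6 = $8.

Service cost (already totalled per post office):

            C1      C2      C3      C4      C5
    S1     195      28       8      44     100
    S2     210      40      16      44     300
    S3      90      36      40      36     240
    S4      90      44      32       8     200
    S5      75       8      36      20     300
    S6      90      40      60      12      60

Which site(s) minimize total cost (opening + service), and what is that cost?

Open S1, S5 and S6; minimum total cost 184.

For any fixed open set, each post office goes to its cheapest open site; total = fixed + service.
{S1, S5, S6}: C1→S5 75, C2→S5 8, C3→S1 8, C4→S6 12, C5→S6 60. Service 163; fixed 21; total 184.
{S1, S4, S5, S6}: service 159 + fixed 26 = 185
{S2, S5, S6}: C1→S5 75, C2→S5 8, C3→S2 16, C4→S6 12, C5→S6 60. Service 171; fixed 17; total 188.
{S1, S2, S3, S4, S5, S6}: C1→S5 75, C2→S5 8, C3→S1 8, C4→S4 8, C5→S6 60. Service 159; fixed 42; total 201.
No other subset beats 184.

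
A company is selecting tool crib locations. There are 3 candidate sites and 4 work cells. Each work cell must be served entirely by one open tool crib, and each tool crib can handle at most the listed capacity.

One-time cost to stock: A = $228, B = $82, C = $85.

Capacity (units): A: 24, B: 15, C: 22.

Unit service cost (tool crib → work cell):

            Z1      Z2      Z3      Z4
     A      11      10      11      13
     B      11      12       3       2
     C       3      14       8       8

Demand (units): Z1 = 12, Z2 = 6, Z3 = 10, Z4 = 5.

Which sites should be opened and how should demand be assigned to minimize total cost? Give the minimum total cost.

Open {B, C}: Z1→C 3·12=36, Z2→C 14·6=84, Z3→B 3·10=30, Z4→B 2·5=10.
Loads: B carries 15/15, C carries 18/22. Service 160; fixed 167; total 327.
Next best feasible plan costs 365.

Minimum total cost: 327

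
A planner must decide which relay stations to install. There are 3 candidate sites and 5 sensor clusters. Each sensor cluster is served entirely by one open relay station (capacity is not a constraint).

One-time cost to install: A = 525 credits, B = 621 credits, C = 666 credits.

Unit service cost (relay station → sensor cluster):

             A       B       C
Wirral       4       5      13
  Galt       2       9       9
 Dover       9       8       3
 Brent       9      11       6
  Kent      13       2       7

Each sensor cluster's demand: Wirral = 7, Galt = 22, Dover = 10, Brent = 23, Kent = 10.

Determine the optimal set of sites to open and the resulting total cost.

For any fixed open set, each sensor cluster goes to its cheapest open site; total = fixed + service.
{A}: Wirral→A 4·7=28, Galt→A 2·22=44, Dover→A 9·10=90, Brent→A 9·23=207, Kent→A 13·10=130. Service 499; fixed 525; total 1024.
{C}: service 527 + fixed 666 = 1193
{B}: service 586 + fixed 621 = 1207
{A, B, C}: service 260 + fixed 1812 = 2072
No other subset beats 1024.

Open A only; minimum total cost 1024.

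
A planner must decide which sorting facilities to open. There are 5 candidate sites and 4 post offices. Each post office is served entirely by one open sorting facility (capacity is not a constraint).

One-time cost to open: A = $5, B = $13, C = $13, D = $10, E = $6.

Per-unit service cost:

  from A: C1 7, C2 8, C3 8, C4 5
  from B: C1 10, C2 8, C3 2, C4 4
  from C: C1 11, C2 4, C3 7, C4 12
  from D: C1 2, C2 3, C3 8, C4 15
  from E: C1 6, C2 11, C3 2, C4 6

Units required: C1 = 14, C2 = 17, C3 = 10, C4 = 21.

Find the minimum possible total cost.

Minimum total cost: 206

For any fixed open set, each post office goes to its cheapest open site; total = fixed + service.
{B, D}: C1→D 2·14=28, C2→D 3·17=51, C3→B 2·10=20, C4→B 4·21=84. Service 183; fixed 23; total 206.
{A, B, D}: service 183 + fixed 28 = 211
{B, D, E}: service 183 + fixed 29 = 212
{A, B, C, D, E}: C1→D 2·14=28, C2→D 3·17=51, C3→B 2·10=20, C4→B 4·21=84. Service 183; fixed 47; total 230.
No other subset beats 206.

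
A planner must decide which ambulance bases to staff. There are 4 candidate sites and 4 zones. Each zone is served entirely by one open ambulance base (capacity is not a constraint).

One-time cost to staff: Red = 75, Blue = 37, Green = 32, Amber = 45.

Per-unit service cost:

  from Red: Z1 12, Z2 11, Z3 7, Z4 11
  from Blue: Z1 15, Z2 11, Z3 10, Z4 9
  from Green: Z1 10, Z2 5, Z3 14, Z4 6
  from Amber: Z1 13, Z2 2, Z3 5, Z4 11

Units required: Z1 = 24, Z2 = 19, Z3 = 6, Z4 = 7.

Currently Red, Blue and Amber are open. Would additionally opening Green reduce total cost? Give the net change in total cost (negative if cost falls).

Current service cost with {Red, Blue, Amber}: 419.
Adding Green: each zone re-picks its cheapest; new service cost 350, saving 69.
Extra fixed cost: 32. Net change = 32 − 69 = -37.
(Totals: 576 → 539.)

Yes — net change −37 (cost falls by 37).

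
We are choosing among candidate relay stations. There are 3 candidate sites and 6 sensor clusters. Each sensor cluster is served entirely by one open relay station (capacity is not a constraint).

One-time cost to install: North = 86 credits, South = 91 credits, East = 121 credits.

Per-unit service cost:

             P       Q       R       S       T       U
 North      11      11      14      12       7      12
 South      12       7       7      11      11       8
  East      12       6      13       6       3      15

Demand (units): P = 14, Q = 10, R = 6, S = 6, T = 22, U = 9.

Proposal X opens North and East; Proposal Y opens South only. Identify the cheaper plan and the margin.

Proposal X is cheaper by 42.

Proposal X: {North, East}: P→North 11·14=154, Q→East 6·10=60, R→East 13·6=78, S→East 6·6=36, T→East 3·22=66, U→North 12·9=108. Service 502; fixed 207; total 709.
Proposal Y: {South}: P→South 12·14=168, Q→South 7·10=70, R→South 7·6=42, S→South 11·6=66, T→South 11·22=242, U→South 8·9=72. Service 660; fixed 91; total 751.
Difference: |709 − 751| = 42.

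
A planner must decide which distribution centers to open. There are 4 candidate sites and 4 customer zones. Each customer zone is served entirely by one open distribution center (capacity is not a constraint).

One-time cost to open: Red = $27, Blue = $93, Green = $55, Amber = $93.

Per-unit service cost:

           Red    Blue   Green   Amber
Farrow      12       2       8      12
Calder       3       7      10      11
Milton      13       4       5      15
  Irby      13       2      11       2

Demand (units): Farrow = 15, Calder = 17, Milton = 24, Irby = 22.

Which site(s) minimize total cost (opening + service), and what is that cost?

For any fixed open set, each customer zone goes to its cheapest open site; total = fixed + service.
{Red, Blue}: Farrow→Blue 2·15=30, Calder→Red 3·17=51, Milton→Blue 4·24=96, Irby→Blue 2·22=44. Service 221; fixed 120; total 341.
{Blue}: service 289 + fixed 93 = 382
{Red, Blue, Green}: service 221 + fixed 175 = 396
{Red, Blue, Green, Amber}: service 221 + fixed 268 = 489
No other subset beats 341.

Open Red and Blue; minimum total cost 341.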